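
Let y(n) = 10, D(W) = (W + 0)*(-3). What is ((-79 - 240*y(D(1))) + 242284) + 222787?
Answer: 462592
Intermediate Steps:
D(W) = -3*W (D(W) = W*(-3) = -3*W)
((-79 - 240*y(D(1))) + 242284) + 222787 = ((-79 - 240*10) + 242284) + 222787 = ((-79 - 2400) + 242284) + 222787 = (-2479 + 242284) + 222787 = 239805 + 222787 = 462592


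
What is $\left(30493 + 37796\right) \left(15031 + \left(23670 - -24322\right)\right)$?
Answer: $4303777647$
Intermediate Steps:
$\left(30493 + 37796\right) \left(15031 + \left(23670 - -24322\right)\right) = 68289 \left(15031 + \left(23670 + 24322\right)\right) = 68289 \left(15031 + 47992\right) = 68289 \cdot 63023 = 4303777647$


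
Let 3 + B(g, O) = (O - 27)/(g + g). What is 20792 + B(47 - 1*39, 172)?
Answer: 332769/16 ≈ 20798.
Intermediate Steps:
B(g, O) = -3 + (-27 + O)/(2*g) (B(g, O) = -3 + (O - 27)/(g + g) = -3 + (-27 + O)/((2*g)) = -3 + (-27 + O)*(1/(2*g)) = -3 + (-27 + O)/(2*g))
20792 + B(47 - 1*39, 172) = 20792 + (-27 + 172 - 6*(47 - 1*39))/(2*(47 - 1*39)) = 20792 + (-27 + 172 - 6*(47 - 39))/(2*(47 - 39)) = 20792 + (½)*(-27 + 172 - 6*8)/8 = 20792 + (½)*(⅛)*(-27 + 172 - 48) = 20792 + (½)*(⅛)*97 = 20792 + 97/16 = 332769/16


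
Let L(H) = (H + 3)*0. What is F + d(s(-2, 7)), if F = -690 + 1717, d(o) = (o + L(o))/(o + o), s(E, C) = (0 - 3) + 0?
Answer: 2055/2 ≈ 1027.5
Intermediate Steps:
s(E, C) = -3 (s(E, C) = -3 + 0 = -3)
L(H) = 0 (L(H) = (3 + H)*0 = 0)
d(o) = ½ (d(o) = (o + 0)/(o + o) = o/((2*o)) = o*(1/(2*o)) = ½)
F = 1027
F + d(s(-2, 7)) = 1027 + ½ = 2055/2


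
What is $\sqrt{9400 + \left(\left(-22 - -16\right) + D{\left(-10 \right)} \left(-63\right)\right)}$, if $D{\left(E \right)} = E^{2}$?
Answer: $\sqrt{3094} \approx 55.624$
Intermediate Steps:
$\sqrt{9400 + \left(\left(-22 - -16\right) + D{\left(-10 \right)} \left(-63\right)\right)} = \sqrt{9400 + \left(\left(-22 - -16\right) + \left(-10\right)^{2} \left(-63\right)\right)} = \sqrt{9400 + \left(\left(-22 + 16\right) + 100 \left(-63\right)\right)} = \sqrt{9400 - 6306} = \sqrt{3094}$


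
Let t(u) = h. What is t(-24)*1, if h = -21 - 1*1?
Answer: -22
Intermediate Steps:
h = -22 (h = -21 - 1 = -22)
t(u) = -22
t(-24)*1 = -22*1 = -22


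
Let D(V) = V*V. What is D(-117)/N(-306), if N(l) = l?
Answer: -1521/34 ≈ -44.735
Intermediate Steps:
D(V) = V²
D(-117)/N(-306) = (-117)²/(-306) = 13689*(-1/306) = -1521/34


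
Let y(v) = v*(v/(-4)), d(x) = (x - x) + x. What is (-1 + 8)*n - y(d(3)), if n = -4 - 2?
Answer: -159/4 ≈ -39.750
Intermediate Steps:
n = -6
d(x) = x (d(x) = 0 + x = x)
y(v) = -v²/4 (y(v) = v*(v*(-¼)) = v*(-v/4) = -v²/4)
(-1 + 8)*n - y(d(3)) = (-1 + 8)*(-6) - (-1)*3²/4 = 7*(-6) - (-1)*9/4 = -42 - 1*(-9/4) = -42 + 9/4 = -159/4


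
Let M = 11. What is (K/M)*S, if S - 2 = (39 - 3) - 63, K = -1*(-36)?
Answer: -900/11 ≈ -81.818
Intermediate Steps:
K = 36
S = -25 (S = 2 + ((39 - 3) - 63) = 2 + (36 - 63) = 2 - 27 = -25)
(K/M)*S = (36/11)*(-25) = -900/11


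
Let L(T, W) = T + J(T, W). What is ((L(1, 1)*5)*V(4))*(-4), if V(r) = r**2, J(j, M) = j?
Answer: -640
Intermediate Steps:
L(T, W) = 2*T (L(T, W) = T + T = 2*T)
((L(1, 1)*5)*V(4))*(-4) = (((2*1)*5)*4**2)*(-4) = ((2*5)*16)*(-4) = (10*16)*(-4) = 160*(-4) = -640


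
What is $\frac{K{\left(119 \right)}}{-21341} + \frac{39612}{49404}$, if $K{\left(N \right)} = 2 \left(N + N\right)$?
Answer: $\frac{68486949}{87860897} \approx 0.77949$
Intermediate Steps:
$K{\left(N \right)} = 4 N$ ($K{\left(N \right)} = 2 \cdot 2 N = 4 N$)
$\frac{K{\left(119 \right)}}{-21341} + \frac{39612}{49404} = \frac{4 \cdot 119}{-21341} + \frac{39612}{49404} = 476 \left(- \frac{1}{21341}\right) + 39612 \cdot \frac{1}{49404} = - \frac{476}{21341} + \frac{3301}{4117} = \frac{68486949}{87860897}$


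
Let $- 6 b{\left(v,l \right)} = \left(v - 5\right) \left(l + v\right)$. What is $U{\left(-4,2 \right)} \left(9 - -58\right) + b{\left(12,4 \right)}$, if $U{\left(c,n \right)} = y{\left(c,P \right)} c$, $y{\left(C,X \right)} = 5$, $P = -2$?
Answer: $- \frac{4076}{3} \approx -1358.7$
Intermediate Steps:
$b{\left(v,l \right)} = - \frac{\left(-5 + v\right) \left(l + v\right)}{6}$ ($b{\left(v,l \right)} = - \frac{\left(v - 5\right) \left(l + v\right)}{6} = - \frac{\left(-5 + v\right) \left(l + v\right)}{6}$)
$U{\left(c,n \right)} = 5 c$
$U{\left(-4,2 \right)} \left(9 - -58\right) + b{\left(12,4 \right)} = 5 \left(-4\right) \left(9 - -58\right) + \left(- \frac{12^{2}}{6} + \frac{5}{6} \cdot 4 + \frac{5}{6} \cdot 12 - \frac{2}{3} \cdot 12\right) = - 20 \left(9 + 58\right) + \left(\left(- \frac{1}{6}\right) 144 + \frac{10}{3} + 10 - 8\right) = \left(-20\right) 67 + \left(-24 + \frac{10}{3} + 10 - 8\right) = -1340 - \frac{56}{3} = - \frac{4076}{3}$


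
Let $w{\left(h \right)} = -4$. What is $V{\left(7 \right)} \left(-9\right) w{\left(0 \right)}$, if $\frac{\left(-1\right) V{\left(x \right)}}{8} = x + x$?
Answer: $-4032$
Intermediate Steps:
$V{\left(x \right)} = - 16 x$ ($V{\left(x \right)} = - 8 \left(x + x\right) = - 8 \cdot 2 x = - 16 x$)
$V{\left(7 \right)} \left(-9\right) w{\left(0 \right)} = \left(-16\right) 7 \left(-9\right) \left(-4\right) = \left(-112\right) \left(-9\right) \left(-4\right) = 1008 \left(-4\right) = -4032$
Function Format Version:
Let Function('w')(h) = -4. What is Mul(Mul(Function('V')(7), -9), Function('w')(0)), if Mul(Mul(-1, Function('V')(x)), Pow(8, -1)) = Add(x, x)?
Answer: -4032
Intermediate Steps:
Function('V')(x) = Mul(-16, x) (Function('V')(x) = Mul(-8, Add(x, x)) = Mul(-8, Mul(2, x)) = Mul(-16, x))
Mul(Mul(Function('V')(7), -9), Function('w')(0)) = Mul(Mul(Mul(-16, 7), -9), -4) = Mul(Mul(-112, -9), -4) = Mul(1008, -4) = -4032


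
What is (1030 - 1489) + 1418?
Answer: 959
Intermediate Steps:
(1030 - 1489) + 1418 = -459 + 1418 = 959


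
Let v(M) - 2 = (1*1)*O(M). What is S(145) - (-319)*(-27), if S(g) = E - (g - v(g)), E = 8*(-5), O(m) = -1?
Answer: -8797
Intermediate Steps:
E = -40
v(M) = 1 (v(M) = 2 + (1*1)*(-1) = 2 + 1*(-1) = 2 - 1 = 1)
S(g) = -39 - g (S(g) = -40 - (g - 1*1) = -40 - (g - 1) = -40 - (-1 + g) = -40 + (1 - g) = -39 - g)
S(145) - (-319)*(-27) = (-39 - 1*145) - (-319)*(-27) = (-39 - 145) - 1*8613 = -184 - 8613 = -8797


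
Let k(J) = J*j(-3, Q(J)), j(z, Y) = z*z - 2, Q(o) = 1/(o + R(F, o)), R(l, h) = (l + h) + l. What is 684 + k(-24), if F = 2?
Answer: 516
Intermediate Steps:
R(l, h) = h + 2*l (R(l, h) = (h + l) + l = h + 2*l)
Q(o) = 1/(4 + 2*o) (Q(o) = 1/(o + (o + 2*2)) = 1/(o + (o + 4)) = 1/(o + (4 + o)) = 1/(4 + 2*o))
j(z, Y) = -2 + z² (j(z, Y) = z² - 2 = -2 + z²)
k(J) = 7*J (k(J) = J*(-2 + (-3)²) = J*(-2 + 9) = J*7 = 7*J)
684 + k(-24) = 684 + 7*(-24) = 684 - 168 = 516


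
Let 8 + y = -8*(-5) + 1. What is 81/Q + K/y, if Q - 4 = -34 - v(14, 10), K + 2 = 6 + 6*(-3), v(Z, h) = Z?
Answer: -299/132 ≈ -2.2652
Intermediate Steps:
K = -14 (K = -2 + (6 + 6*(-3)) = -2 + (6 - 18) = -2 - 12 = -14)
y = 33 (y = -8 + (-8*(-5) + 1) = -8 + (40 + 1) = -8 + 41 = 33)
Q = -44 (Q = 4 + (-34 - 1*14) = 4 + (-34 - 14) = 4 - 48 = -44)
81/Q + K/y = 81/(-44) - 14/33 = 81*(-1/44) - 14*1/33 = -81/44 - 14/33 = -299/132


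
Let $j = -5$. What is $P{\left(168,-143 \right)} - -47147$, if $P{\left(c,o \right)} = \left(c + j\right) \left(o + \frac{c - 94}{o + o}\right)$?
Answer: $\frac{3402803}{143} \approx 23796.0$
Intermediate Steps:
$P{\left(c,o \right)} = \left(-5 + c\right) \left(o + \frac{-94 + c}{2 o}\right)$ ($P{\left(c,o \right)} = \left(c - 5\right) \left(o + \frac{c - 94}{o + o}\right) = \left(-5 + c\right) \left(o + \frac{-94 + c}{2 o}\right)$)
$P{\left(168,-143 \right)} - -47147 = \frac{470 + 168^{2} - 16632 + 2 \left(-143\right)^{2} \left(-5 + 168\right)}{2 \left(-143\right)} - -47147 = \frac{1}{2} \left(- \frac{1}{143}\right) \left(470 + 28224 - 16632 + 2 \cdot 20449 \cdot 163\right) + 47147 = \frac{1}{2} \left(- \frac{1}{143}\right) \left(470 + 28224 - 16632 + 6666374\right) + 47147 = \frac{1}{2} \left(- \frac{1}{143}\right) 6678436 + 47147 = - \frac{3339218}{143} + 47147 = \frac{3402803}{143}$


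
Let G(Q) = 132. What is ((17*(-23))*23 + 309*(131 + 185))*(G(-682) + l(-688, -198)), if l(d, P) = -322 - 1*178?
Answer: -32623568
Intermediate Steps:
l(d, P) = -500 (l(d, P) = -322 - 178 = -500)
((17*(-23))*23 + 309*(131 + 185))*(G(-682) + l(-688, -198)) = ((17*(-23))*23 + 309*(131 + 185))*(132 - 500) = (-391*23 + 309*316)*(-368) = (-8993 + 97644)*(-368) = 88651*(-368) = -32623568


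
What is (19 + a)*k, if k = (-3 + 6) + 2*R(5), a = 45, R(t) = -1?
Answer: 64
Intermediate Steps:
k = 1 (k = (-3 + 6) + 2*(-1) = 3 - 2 = 1)
(19 + a)*k = (19 + 45)*1 = 64*1 = 64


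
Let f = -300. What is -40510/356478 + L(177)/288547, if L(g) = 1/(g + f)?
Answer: -239625358298/2108643478053 ≈ -0.11364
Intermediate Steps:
L(g) = 1/(-300 + g) (L(g) = 1/(g - 300) = 1/(-300 + g))
-40510/356478 + L(177)/288547 = -40510/356478 + 1/((-300 + 177)*288547) = -40510*1/356478 + (1/288547)/(-123) = -20255/178239 - 1/123*1/288547 = -20255/178239 - 1/35491281 = -239625358298/2108643478053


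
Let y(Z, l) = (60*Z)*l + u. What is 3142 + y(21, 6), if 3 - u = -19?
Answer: 10724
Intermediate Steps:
u = 22 (u = 3 - 1*(-19) = 3 + 19 = 22)
y(Z, l) = 22 + 60*Z*l (y(Z, l) = (60*Z)*l + 22 = 60*Z*l + 22 = 22 + 60*Z*l)
3142 + y(21, 6) = 3142 + (22 + 60*21*6) = 3142 + (22 + 7560) = 3142 + 7582 = 10724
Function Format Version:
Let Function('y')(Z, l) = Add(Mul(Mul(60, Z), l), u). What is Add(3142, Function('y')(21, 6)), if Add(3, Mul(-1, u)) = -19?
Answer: 10724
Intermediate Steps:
u = 22 (u = Add(3, Mul(-1, -19)) = Add(3, 19) = 22)
Function('y')(Z, l) = Add(22, Mul(60, Z, l)) (Function('y')(Z, l) = Add(Mul(Mul(60, Z), l), 22) = Add(Mul(60, Z, l), 22) = Add(22, Mul(60, Z, l)))
Add(3142, Function('y')(21, 6)) = Add(3142, Add(22, Mul(60, 21, 6))) = Add(3142, Add(22, 7560)) = Add(3142, 7582) = 10724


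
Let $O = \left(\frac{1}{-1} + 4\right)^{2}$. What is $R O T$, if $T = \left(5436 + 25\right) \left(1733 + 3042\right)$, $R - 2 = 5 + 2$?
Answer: $2112178275$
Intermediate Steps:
$R = 9$ ($R = 2 + \left(5 + 2\right) = 2 + 7 = 9$)
$T = 26076275$ ($T = 5461 \cdot 4775 = 26076275$)
$O = 9$ ($O = \left(-1 + 4\right)^{2} = 3^{2} = 9$)
$R O T = 9 \cdot 9 \cdot 26076275 = 81 \cdot 26076275 = 2112178275$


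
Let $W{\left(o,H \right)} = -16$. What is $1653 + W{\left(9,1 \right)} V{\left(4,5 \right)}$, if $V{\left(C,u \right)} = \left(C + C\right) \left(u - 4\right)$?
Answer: $1525$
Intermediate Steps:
$V{\left(C,u \right)} = 2 C \left(-4 + u\right)$
$1653 + W{\left(9,1 \right)} V{\left(4,5 \right)} = 1653 - 16 \cdot 2 \cdot 4 \left(-4 + 5\right) = 1653 - 16 \cdot 2 \cdot 4 \cdot 1 = 1653 - 128 = 1525$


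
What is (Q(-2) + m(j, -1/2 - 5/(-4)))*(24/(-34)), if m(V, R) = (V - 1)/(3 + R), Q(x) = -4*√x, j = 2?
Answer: -16/85 + 48*I*√2/17 ≈ -0.18824 + 3.9931*I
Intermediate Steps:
m(V, R) = (-1 + V)/(3 + R)
(Q(-2) + m(j, -1/2 - 5/(-4)))*(24/(-34)) = (-4*I*√2 + (-1 + 2)/(3 + (-1/2 - 5/(-4))))*(24/(-34)) = (-4*I*√2 + 1/(3 + (-1*½ - 5*(-¼))))*(24*(-1/34)) = (-4*I*√2 + 1/(3 + (-½ + 5/4)))*(-12/17) = (-4*I*√2 + 1/(3 + ¾))*(-12/17) = (-4*I*√2 + 1/(15/4))*(-12/17) = (-4*I*√2 + (4/15)*1)*(-12/17) = (-4*I*√2 + 4/15)*(-12/17) = (4/15 - 4*I*√2)*(-12/17) = -16/85 + 48*I*√2/17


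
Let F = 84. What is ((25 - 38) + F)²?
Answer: 5041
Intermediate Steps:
((25 - 38) + F)² = ((25 - 38) + 84)² = (-13 + 84)² = 71² = 5041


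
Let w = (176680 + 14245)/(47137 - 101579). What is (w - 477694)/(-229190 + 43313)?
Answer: 2889645297/1124390626 ≈ 2.5700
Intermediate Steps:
w = -190925/54442 (w = 190925/(-54442) = 190925*(-1/54442) = -190925/54442 ≈ -3.5069)
(w - 477694)/(-229190 + 43313) = (-190925/54442 - 477694)/(-229190 + 43313) = -26006807673/54442/(-185877) = -26006807673/54442*(-1/185877) = 2889645297/1124390626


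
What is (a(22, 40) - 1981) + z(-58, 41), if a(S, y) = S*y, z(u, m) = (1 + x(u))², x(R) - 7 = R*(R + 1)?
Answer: 10981495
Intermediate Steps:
x(R) = 7 + R*(1 + R) (x(R) = 7 + R*(R + 1) = 7 + R*(1 + R))
z(u, m) = (8 + u + u²)² (z(u, m) = (1 + (7 + u + u²))² = (8 + u + u²)²)
(a(22, 40) - 1981) + z(-58, 41) = (22*40 - 1981) + (8 - 58 + (-58)²)² = (880 - 1981) + (8 - 58 + 3364)² = -1101 + 3314² = -1101 + 10982596 = 10981495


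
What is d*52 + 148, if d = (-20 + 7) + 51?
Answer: 2124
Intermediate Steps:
d = 38 (d = -13 + 51 = 38)
d*52 + 148 = 38*52 + 148 = 1976 + 148 = 2124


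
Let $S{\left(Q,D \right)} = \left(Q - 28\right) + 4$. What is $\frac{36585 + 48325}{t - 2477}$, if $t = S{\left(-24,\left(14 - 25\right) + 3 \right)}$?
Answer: $- \frac{16982}{505} \approx -33.628$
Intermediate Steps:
$S{\left(Q,D \right)} = -24 + Q$ ($S{\left(Q,D \right)} = \left(-28 + Q\right) + 4 = -24 + Q$)
$t = -48$ ($t = -24 - 24 = -48$)
$\frac{36585 + 48325}{t - 2477} = \frac{36585 + 48325}{-48 - 2477} = \frac{84910}{-2525} = 84910 \left(- \frac{1}{2525}\right) = - \frac{16982}{505}$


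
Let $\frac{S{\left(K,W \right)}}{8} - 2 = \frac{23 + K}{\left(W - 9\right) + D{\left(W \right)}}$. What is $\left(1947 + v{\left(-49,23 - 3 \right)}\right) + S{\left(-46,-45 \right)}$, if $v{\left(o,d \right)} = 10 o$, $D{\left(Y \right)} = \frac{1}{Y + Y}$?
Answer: $\frac{7176813}{4861} \approx 1476.4$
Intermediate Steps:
$D{\left(Y \right)} = \frac{1}{2 Y}$
$S{\left(K,W \right)} = 16 + \frac{8 \left(23 + K\right)}{-9 + W + \frac{1}{2 W}}$ ($S{\left(K,W \right)} = 16 + 8 \frac{23 + K}{\left(W - 9\right) + \frac{1}{2 W}} = 16 + 8 \frac{23 + K}{\left(-9 + W\right) + \frac{1}{2 W}} = 16 + 8 \frac{23 + K}{-9 + W + \frac{1}{2 W}} = 16 + \frac{8 \left(23 + K\right)}{-9 + W + \frac{1}{2 W}}$)
$\left(1947 + v{\left(-49,23 - 3 \right)}\right) + S{\left(-46,-45 \right)} = \left(1947 + 10 \left(-49\right)\right) + \frac{16 \left(1 - 45 \left(5 - 46 + 2 \left(-45\right)\right)\right)}{1 + 2 \left(-45\right) \left(-9 - 45\right)} = \left(1947 - 490\right) + \frac{16 \left(1 - 45 \left(5 - 46 - 90\right)\right)}{1 + 2 \left(-45\right) \left(-54\right)} = 1457 + \frac{16 \left(1 - -5895\right)}{1 + 4860} = 1457 + \frac{16 \left(1 + 5895\right)}{4861} = 1457 + 16 \cdot \frac{1}{4861} \cdot 5896 = 1457 + \frac{94336}{4861} = \frac{7176813}{4861}$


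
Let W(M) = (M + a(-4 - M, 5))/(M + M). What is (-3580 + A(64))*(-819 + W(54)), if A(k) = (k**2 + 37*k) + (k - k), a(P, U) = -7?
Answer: -63740005/27 ≈ -2.3607e+6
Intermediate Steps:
W(M) = (-7 + M)/(2*M) (W(M) = (M - 7)/(M + M) = (-7 + M)/((2*M)) = (-7 + M)*(1/(2*M)) = (-7 + M)/(2*M))
A(k) = k**2 + 37*k (A(k) = (k**2 + 37*k) + 0 = k**2 + 37*k)
(-3580 + A(64))*(-819 + W(54)) = (-3580 + 64*(37 + 64))*(-819 + (1/2)*(-7 + 54)/54) = (-3580 + 64*101)*(-819 + (1/2)*(1/54)*47) = (-3580 + 6464)*(-819 + 47/108) = 2884*(-88405/108) = -63740005/27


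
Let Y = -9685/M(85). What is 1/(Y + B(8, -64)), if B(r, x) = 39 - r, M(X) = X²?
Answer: 1445/42858 ≈ 0.033716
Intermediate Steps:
Y = -1937/1445 (Y = -9685/(85²) = -9685/7225 = -9685*1/7225 = -1937/1445 ≈ -1.3405)
1/(Y + B(8, -64)) = 1/(-1937/1445 + (39 - 1*8)) = 1/(-1937/1445 + (39 - 8)) = 1/(-1937/1445 + 31) = 1/(42858/1445) = 1445/42858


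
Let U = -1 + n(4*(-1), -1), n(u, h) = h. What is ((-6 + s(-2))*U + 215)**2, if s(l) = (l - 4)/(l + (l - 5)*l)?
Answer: 51984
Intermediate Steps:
s(l) = (-4 + l)/(l + l*(-5 + l)) (s(l) = (-4 + l)/(l + (-5 + l)*l) = (-4 + l)/(l + l*(-5 + l)))
U = -2 (U = -1 - 1 = -2)
((-6 + s(-2))*U + 215)**2 = ((-6 + 1/(-2))*(-2) + 215)**2 = ((-6 - 1/2)*(-2) + 215)**2 = (-13/2*(-2) + 215)**2 = (13 + 215)**2 = 228**2 = 51984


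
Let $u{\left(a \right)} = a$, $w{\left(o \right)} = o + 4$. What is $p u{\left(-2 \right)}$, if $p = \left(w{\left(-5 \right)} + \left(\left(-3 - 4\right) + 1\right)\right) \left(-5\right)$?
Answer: $-70$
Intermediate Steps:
$w{\left(o \right)} = 4 + o$
$p = 35$ ($p = \left(\left(4 - 5\right) + \left(\left(-3 - 4\right) + 1\right)\right) \left(-5\right) = \left(-1 + \left(-7 + 1\right)\right) \left(-5\right) = \left(-1 - 6\right) \left(-5\right) = \left(-7\right) \left(-5\right) = 35$)
$p u{\left(-2 \right)} = 35 \left(-2\right) = -70$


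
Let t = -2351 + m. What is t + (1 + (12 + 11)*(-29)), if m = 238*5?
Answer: -1827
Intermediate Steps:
m = 1190
t = -1161 (t = -2351 + 1190 = -1161)
t + (1 + (12 + 11)*(-29)) = -1161 + (1 + (12 + 11)*(-29)) = -1161 + (1 + 23*(-29)) = -1161 + (1 - 667) = -1161 - 666 = -1827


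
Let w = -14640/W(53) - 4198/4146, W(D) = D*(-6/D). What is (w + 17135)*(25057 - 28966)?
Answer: -52871669428/691 ≈ -7.6515e+7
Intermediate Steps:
W(D) = -6
w = 5056021/2073 (w = -14640/(-6) - 4198/4146 = -14640*(-⅙) - 4198*1/4146 = 2440 - 2099/2073 = 5056021/2073 ≈ 2439.0)
(w + 17135)*(25057 - 28966) = (5056021/2073 + 17135)*(25057 - 28966) = (40576876/2073)*(-3909) = -52871669428/691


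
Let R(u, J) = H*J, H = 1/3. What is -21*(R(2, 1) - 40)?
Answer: 833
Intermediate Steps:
H = 1/3 ≈ 0.33333
R(u, J) = J/3
-21*(R(2, 1) - 40) = -21*((1/3)*1 - 40) = -21*(1/3 - 40) = -21*(-119/3) = 833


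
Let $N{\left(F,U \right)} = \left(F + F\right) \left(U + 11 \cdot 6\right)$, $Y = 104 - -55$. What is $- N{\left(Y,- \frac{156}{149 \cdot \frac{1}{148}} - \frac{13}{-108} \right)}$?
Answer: $\frac{75763235}{2682} \approx 28249.0$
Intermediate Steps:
$Y = 159$ ($Y = 104 + 55 = 159$)
$N{\left(F,U \right)} = 2 F \left(66 + U\right)$ ($N{\left(F,U \right)} = 2 F \left(U + 66\right) = 2 F \left(66 + U\right)$)
$- N{\left(Y,- \frac{156}{149 \cdot \frac{1}{148}} - \frac{13}{-108} \right)} = - 2 \cdot 159 \left(66 - \left(- \frac{13}{108} + \frac{23088}{149}\right)\right) = - 2 \cdot 159 \left(66 - \left(- \frac{13}{108} + \frac{156}{149 \cdot \frac{1}{148}}\right)\right) = - 2 \cdot 159 \left(66 + \left(- \frac{156}{\frac{149}{148}} + \frac{13}{108}\right)\right) = - 2 \cdot 159 \left(66 + \left(\left(-156\right) \frac{148}{149} + \frac{13}{108}\right)\right) = - 2 \cdot 159 \left(66 + \left(- \frac{23088}{149} + \frac{13}{108}\right)\right) = - 2 \cdot 159 \left(66 - \frac{2491567}{16092}\right) = - \frac{2 \cdot 159 \left(-1429495\right)}{16092} = \left(-1\right) \left(- \frac{75763235}{2682}\right) = \frac{75763235}{2682}$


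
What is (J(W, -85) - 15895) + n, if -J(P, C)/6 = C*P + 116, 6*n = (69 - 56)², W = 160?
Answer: 390223/6 ≈ 65037.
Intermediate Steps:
n = 169/6 (n = (69 - 56)²/6 = (⅙)*13² = (⅙)*169 = 169/6 ≈ 28.167)
J(P, C) = -696 - 6*C*P (J(P, C) = -6*(C*P + 116) = -6*(116 + C*P) = -696 - 6*C*P)
(J(W, -85) - 15895) + n = ((-696 - 6*(-85)*160) - 15895) + 169/6 = ((-696 + 81600) - 15895) + 169/6 = (80904 - 15895) + 169/6 = 65009 + 169/6 = 390223/6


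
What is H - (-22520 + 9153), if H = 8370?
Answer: 21737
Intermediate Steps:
H - (-22520 + 9153) = 8370 - (-22520 + 9153) = 8370 - 1*(-13367) = 8370 + 13367 = 21737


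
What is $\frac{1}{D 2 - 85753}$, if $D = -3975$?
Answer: $- \frac{1}{93703} \approx -1.0672 \cdot 10^{-5}$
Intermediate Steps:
$\frac{1}{D 2 - 85753} = \frac{1}{\left(-3975\right) 2 - 85753} = \frac{1}{-7950 - 85753} = \frac{1}{-93703} = - \frac{1}{93703}$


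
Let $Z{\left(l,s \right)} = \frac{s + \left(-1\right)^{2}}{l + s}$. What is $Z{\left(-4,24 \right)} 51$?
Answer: $\frac{255}{4} \approx 63.75$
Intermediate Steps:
$Z{\left(l,s \right)} = \frac{1 + s}{l + s}$ ($Z{\left(l,s \right)} = \frac{s + 1}{l + s} = \frac{1 + s}{l + s}$)
$Z{\left(-4,24 \right)} 51 = \frac{1 + 24}{-4 + 24} \cdot 51 = \frac{1}{20} \cdot 25 \cdot 51 = \frac{5}{4} \cdot 51 = \frac{255}{4}$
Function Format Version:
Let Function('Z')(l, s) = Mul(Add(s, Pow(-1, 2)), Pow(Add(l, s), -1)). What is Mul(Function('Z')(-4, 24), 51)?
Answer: Rational(255, 4) ≈ 63.750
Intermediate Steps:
Function('Z')(l, s) = Mul(Pow(Add(l, s), -1), Add(1, s)) (Function('Z')(l, s) = Mul(Add(s, 1), Pow(Add(l, s), -1)) = Mul(Add(1, s), Pow(Add(l, s), -1)) = Mul(Pow(Add(l, s), -1), Add(1, s)))
Mul(Function('Z')(-4, 24), 51) = Mul(Mul(Pow(Add(-4, 24), -1), Add(1, 24)), 51) = Mul(Mul(Pow(20, -1), 25), 51) = Mul(Mul(Rational(1, 20), 25), 51) = Mul(Rational(5, 4), 51) = Rational(255, 4)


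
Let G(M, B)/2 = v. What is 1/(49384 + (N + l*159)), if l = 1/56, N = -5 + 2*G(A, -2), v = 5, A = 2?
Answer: 56/2766503 ≈ 2.0242e-5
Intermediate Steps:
G(M, B) = 10 (G(M, B) = 2*5 = 10)
N = 15 (N = -5 + 2*10 = -5 + 20 = 15)
l = 1/56 ≈ 0.017857
1/(49384 + (N + l*159)) = 1/(49384 + (15 + (1/56)*159)) = 1/(49384 + (15 + 159/56)) = 1/(49384 + 999/56) = 1/(2766503/56) = 56/2766503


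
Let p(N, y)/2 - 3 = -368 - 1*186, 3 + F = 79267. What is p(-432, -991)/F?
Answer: -551/39632 ≈ -0.013903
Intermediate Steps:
F = 79264 (F = -3 + 79267 = 79264)
p(N, y) = -1102 (p(N, y) = 6 + 2*(-368 - 1*186) = 6 + 2*(-368 - 186) = 6 + 2*(-554) = 6 - 1108 = -1102)
p(-432, -991)/F = -1102/79264 = -1102*1/79264 = -551/39632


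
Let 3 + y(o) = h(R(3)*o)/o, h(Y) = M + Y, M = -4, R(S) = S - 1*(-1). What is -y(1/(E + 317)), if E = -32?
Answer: 1139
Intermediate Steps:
R(S) = 1 + S (R(S) = S + 1 = 1 + S)
h(Y) = -4 + Y
y(o) = -3 + (-4 + 4*o)/o (y(o) = -3 + (-4 + (1 + 3)*o)/o = -3 + (-4 + 4*o)/o)
-y(1/(E + 317)) = -(-4 + 1/(-32 + 317))/(1/(-32 + 317)) = -(-4 + 1/285)/(1/285) = -(-4 + 1/285)/1/285 = -285*(-1139)/285 = -1*(-1139) = 1139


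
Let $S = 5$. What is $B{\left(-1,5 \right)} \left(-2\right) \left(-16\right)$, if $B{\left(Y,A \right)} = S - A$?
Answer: $0$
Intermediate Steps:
$B{\left(Y,A \right)} = 5 - A$
$B{\left(-1,5 \right)} \left(-2\right) \left(-16\right) = \left(5 - 5\right) \left(-2\right) \left(-16\right) = 0 \left(-2\right) \left(-16\right) = 0 \left(-16\right) = 0$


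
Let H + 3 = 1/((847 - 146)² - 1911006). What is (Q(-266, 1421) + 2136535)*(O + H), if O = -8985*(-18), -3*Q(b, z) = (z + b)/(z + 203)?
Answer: 11380150334857554321/32934836 ≈ 3.4554e+11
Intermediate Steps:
Q(b, z) = -(b + z)/(3*(203 + z)) (Q(b, z) = -(z + b)/(3*(z + 203)) = -(b + z)/(3*(203 + z)))
O = 161730
H = -4258816/1419605 (H = -3 + 1/((847 - 146)² - 1911006) = -3 + 1/(701² - 1911006) = -3 + 1/(491401 - 1911006) = -3 + 1/(-1419605) = -3 - 1/1419605 = -4258816/1419605 ≈ -3.0000)
(Q(-266, 1421) + 2136535)*(O + H) = ((-1*(-266) - 1*1421)/(3*(203 + 1421)) + 2136535)*(161730 - 4258816/1419605) = ((⅓)*(266 - 1421)/1624 + 2136535)*(229588457834/1419605) = ((⅓)*(1/1624)*(-1155) + 2136535)*(229588457834/1419605) = (-55/232 + 2136535)*(229588457834/1419605) = (495676065/232)*(229588457834/1419605) = 11380150334857554321/32934836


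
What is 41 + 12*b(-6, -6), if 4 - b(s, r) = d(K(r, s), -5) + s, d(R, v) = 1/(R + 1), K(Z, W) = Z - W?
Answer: 149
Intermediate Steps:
d(R, v) = 1/(1 + R)
b(s, r) = 4 - s - 1/(1 + r - s) (b(s, r) = 4 - (1/(1 + (r - s)) + s) = 4 - (1/(1 + r - s) + s) = 4 - (s + 1/(1 + r - s)) = 4 + (-s - 1/(1 + r - s)) = 4 - s - 1/(1 + r - s))
41 + 12*b(-6, -6) = 41 + 12*((-1 + (4 - 1*(-6))*(1 - 6 - 1*(-6)))/(1 - 6 - 1*(-6))) = 41 + 12*((-1 + (4 + 6)*(1 - 6 + 6))/(1 - 6 + 6)) = 41 + 12*((-1 + 10*1)/1) = 41 + 12*(1*(-1 + 10)) = 41 + 12*(1*9) = 41 + 12*9 = 41 + 108 = 149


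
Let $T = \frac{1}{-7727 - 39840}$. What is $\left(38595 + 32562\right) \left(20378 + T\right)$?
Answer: $\frac{68973926366025}{47567} \approx 1.45 \cdot 10^{9}$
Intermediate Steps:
$T = - \frac{1}{47567}$ ($T = \frac{1}{-47567} = - \frac{1}{47567} \approx -2.1023 \cdot 10^{-5}$)
$\left(38595 + 32562\right) \left(20378 + T\right) = \left(38595 + 32562\right) \left(20378 - \frac{1}{47567}\right) = 71157 \cdot \frac{969320325}{47567} = \frac{68973926366025}{47567}$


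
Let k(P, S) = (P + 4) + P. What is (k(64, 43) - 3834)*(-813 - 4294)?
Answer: 18906114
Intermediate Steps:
k(P, S) = 4 + 2*P (k(P, S) = (4 + P) + P = 4 + 2*P)
(k(64, 43) - 3834)*(-813 - 4294) = ((4 + 2*64) - 3834)*(-813 - 4294) = ((4 + 128) - 3834)*(-5107) = (132 - 3834)*(-5107) = -3702*(-5107) = 18906114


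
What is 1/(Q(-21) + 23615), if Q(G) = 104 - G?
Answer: 1/23740 ≈ 4.2123e-5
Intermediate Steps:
1/(Q(-21) + 23615) = 1/((104 - 1*(-21)) + 23615) = 1/((104 + 21) + 23615) = 1/(125 + 23615) = 1/23740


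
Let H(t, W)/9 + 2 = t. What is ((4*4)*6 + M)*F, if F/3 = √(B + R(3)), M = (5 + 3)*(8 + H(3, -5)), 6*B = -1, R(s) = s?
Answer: 116*√102 ≈ 1171.5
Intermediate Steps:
H(t, W) = -18 + 9*t
B = -⅙ (B = (⅙)*(-1) = -⅙ ≈ -0.16667)
M = 136 (M = (5 + 3)*(8 + (-18 + 9*3)) = 8*(8 + (-18 + 27)) = 8*(8 + 9) = 8*17 = 136)
F = √102/2 (F = 3*√(-⅙ + 3) = 3*√(17/6) = 3*(√102/6) = √102/2 ≈ 5.0498)
((4*4)*6 + M)*F = ((4*4)*6 + 136)*(√102/2) = (16*6 + 136)*(√102/2) = (96 + 136)*(√102/2) = 232*(√102/2) = 116*√102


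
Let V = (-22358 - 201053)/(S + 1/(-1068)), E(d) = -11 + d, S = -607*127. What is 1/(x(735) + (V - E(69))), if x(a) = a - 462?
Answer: 82331053/17939779343 ≈ 0.0045893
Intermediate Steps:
S = -77089
x(a) = -462 + a
V = 238602948/82331053 (V = (-22358 - 201053)/(-77089 + 1/(-1068)) = -223411/(-77089 - 1/1068) = -223411/(-82331053/1068) = -223411*(-1068/82331053) = 238602948/82331053 ≈ 2.8981)
1/(x(735) + (V - E(69))) = 1/((-462 + 735) + (238602948/82331053 - (-11 + 69))) = 1/(273 + (238602948/82331053 - 1*58)) = 1/(273 + (238602948/82331053 - 58)) = 1/(273 - 4536598126/82331053) = 1/(17939779343/82331053) = 82331053/17939779343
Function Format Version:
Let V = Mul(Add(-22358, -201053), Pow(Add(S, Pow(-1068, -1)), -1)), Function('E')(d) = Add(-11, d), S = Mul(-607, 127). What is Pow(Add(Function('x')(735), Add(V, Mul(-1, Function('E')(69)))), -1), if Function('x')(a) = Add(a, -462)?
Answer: Rational(82331053, 17939779343) ≈ 0.0045893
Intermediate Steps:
S = -77089
Function('x')(a) = Add(-462, a)
V = Rational(238602948, 82331053) (V = Mul(Add(-22358, -201053), Pow(Add(-77089, Pow(-1068, -1)), -1)) = Mul(-223411, Pow(Add(-77089, Rational(-1, 1068)), -1)) = Mul(-223411, Pow(Rational(-82331053, 1068), -1)) = Mul(-223411, Rational(-1068, 82331053)) = Rational(238602948, 82331053) ≈ 2.8981)
Pow(Add(Function('x')(735), Add(V, Mul(-1, Function('E')(69)))), -1) = Pow(Add(Add(-462, 735), Add(Rational(238602948, 82331053), Mul(-1, Add(-11, 69)))), -1) = Pow(Add(273, Add(Rational(238602948, 82331053), Mul(-1, 58))), -1) = Pow(Add(273, Add(Rational(238602948, 82331053), -58)), -1) = Pow(Add(273, Rational(-4536598126, 82331053)), -1) = Pow(Rational(17939779343, 82331053), -1) = Rational(82331053, 17939779343)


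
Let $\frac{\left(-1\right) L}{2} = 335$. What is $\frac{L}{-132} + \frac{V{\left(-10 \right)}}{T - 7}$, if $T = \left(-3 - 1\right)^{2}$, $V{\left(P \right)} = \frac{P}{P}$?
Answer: $\frac{1027}{198} \approx 5.1869$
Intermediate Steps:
$L = -670$ ($L = \left(-2\right) 335 = -670$)
$V{\left(P \right)} = 1$
$T = 16$ ($T = \left(-4\right)^{2} = 16$)
$\frac{L}{-132} + \frac{V{\left(-10 \right)}}{T - 7} = - \frac{670}{-132} + 1 \frac{1}{16 - 7} = \left(-670\right) \left(- \frac{1}{132}\right) + 1 \cdot \frac{1}{9} = \frac{335}{66} + 1 \cdot \frac{1}{9} = \frac{335}{66} + \frac{1}{9} = \frac{1027}{198}$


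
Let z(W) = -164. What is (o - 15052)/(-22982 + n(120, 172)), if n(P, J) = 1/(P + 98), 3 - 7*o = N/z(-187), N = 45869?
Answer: 5963281/9129470 ≈ 0.65319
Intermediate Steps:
o = 6623/164 (o = 3/7 - 45869/(7*(-164)) = 3/7 - 45869*(-1)/(7*164) = 3/7 - ⅐*(-45869/164) = 3/7 + 45869/1148 = 6623/164 ≈ 40.384)
n(P, J) = 1/(98 + P)
(o - 15052)/(-22982 + n(120, 172)) = (6623/164 - 15052)/(-22982 + 1/(98 + 120)) = -2461905/(164*(-22982 + 1/218)) = -2461905/(164*(-5010075/218)) = -2461905/164*(-218/5010075) = 5963281/9129470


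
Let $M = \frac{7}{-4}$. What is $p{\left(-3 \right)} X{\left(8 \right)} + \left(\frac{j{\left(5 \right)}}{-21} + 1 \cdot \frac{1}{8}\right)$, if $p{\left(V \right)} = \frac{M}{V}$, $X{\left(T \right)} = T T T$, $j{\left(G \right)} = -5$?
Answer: $\frac{50237}{168} \approx 299.03$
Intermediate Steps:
$X{\left(T \right)} = T^{3}$ ($X{\left(T \right)} = T^{2} T = T^{3}$)
$M = - \frac{7}{4}$ ($M = 7 \left(- \frac{1}{4}\right) = - \frac{7}{4} \approx -1.75$)
$p{\left(V \right)} = - \frac{7}{4 V}$
$p{\left(-3 \right)} X{\left(8 \right)} + \left(\frac{j{\left(5 \right)}}{-21} + 1 \cdot \frac{1}{8}\right) = - \frac{7}{4 \left(-3\right)} 8^{3} + \left(- \frac{5}{-21} + 1 \cdot \frac{1}{8}\right) = \left(- \frac{7}{4}\right) \left(- \frac{1}{3}\right) 512 + \left(\left(-5\right) \left(- \frac{1}{21}\right) + 1 \cdot \frac{1}{8}\right) = \frac{7}{12} \cdot 512 + \left(\frac{5}{21} + \frac{1}{8}\right) = \frac{896}{3} + \frac{61}{168} = \frac{50237}{168}$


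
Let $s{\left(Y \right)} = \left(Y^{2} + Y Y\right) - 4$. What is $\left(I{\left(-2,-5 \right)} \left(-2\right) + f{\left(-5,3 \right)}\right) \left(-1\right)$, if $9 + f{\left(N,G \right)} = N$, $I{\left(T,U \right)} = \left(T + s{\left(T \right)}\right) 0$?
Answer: $14$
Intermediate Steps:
$s{\left(Y \right)} = -4 + 2 Y^{2}$ ($s{\left(Y \right)} = \left(Y^{2} + Y^{2}\right) - 4 = 2 Y^{2} - 4 = -4 + 2 Y^{2}$)
$I{\left(T,U \right)} = 0$ ($I{\left(T,U \right)} = \left(T + \left(-4 + 2 T^{2}\right)\right) 0 = \left(-4 + T + 2 T^{2}\right) 0 = 0$)
$f{\left(N,G \right)} = -9 + N$
$\left(I{\left(-2,-5 \right)} \left(-2\right) + f{\left(-5,3 \right)}\right) \left(-1\right) = \left(0 \left(-2\right) - 14\right) \left(-1\right) = \left(0 - 14\right) \left(-1\right) = \left(-14\right) \left(-1\right) = 14$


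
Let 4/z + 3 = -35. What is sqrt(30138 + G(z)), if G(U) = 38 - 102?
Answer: sqrt(30074) ≈ 173.42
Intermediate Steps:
z = -2/19 (z = 4/(-3 - 35) = 4/(-38) = 4*(-1/38) = -2/19 ≈ -0.10526)
G(U) = -64
sqrt(30138 + G(z)) = sqrt(30138 - 64) = sqrt(30074)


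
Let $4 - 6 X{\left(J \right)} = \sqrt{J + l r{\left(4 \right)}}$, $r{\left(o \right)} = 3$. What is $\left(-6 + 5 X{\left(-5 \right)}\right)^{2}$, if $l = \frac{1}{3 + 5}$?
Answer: $\frac{1123}{288} + \frac{10 i \sqrt{74}}{9} \approx 3.8993 + 9.5581 i$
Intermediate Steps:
$l = \frac{1}{8} \approx 0.125$
$X{\left(J \right)} = \frac{2}{3} - \frac{\sqrt{\frac{3}{8} + J}}{6}$ ($X{\left(J \right)} = \frac{2}{3} - \frac{\sqrt{J + \frac{1}{8} \cdot 3}}{6} = \frac{2}{3} - \frac{\sqrt{J + \frac{3}{8}}}{6} = \frac{2}{3} - \frac{\sqrt{\frac{3}{8} + J}}{6}$)
$\left(-6 + 5 X{\left(-5 \right)}\right)^{2} = \left(-6 + 5 \left(\frac{2}{3} - \frac{\sqrt{6 + 16 \left(-5\right)}}{24}\right)\right)^{2} = \left(-6 + 5 \left(\frac{2}{3} - \frac{\sqrt{6 - 80}}{24}\right)\right)^{2} = \left(-6 + 5 \left(\frac{2}{3} - \frac{\sqrt{-74}}{24}\right)\right)^{2} = \left(-6 + 5 \left(\frac{2}{3} - \frac{i \sqrt{74}}{24}\right)\right)^{2} = \left(-6 + \left(\frac{10}{3} - \frac{5 i \sqrt{74}}{24}\right)\right)^{2} = \left(- \frac{8}{3} - \frac{5 i \sqrt{74}}{24}\right)^{2}$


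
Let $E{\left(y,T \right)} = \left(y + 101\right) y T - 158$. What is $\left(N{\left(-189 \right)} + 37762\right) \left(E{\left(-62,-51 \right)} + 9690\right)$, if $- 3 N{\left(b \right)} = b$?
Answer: $5025051250$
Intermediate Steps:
$N{\left(b \right)} = - \frac{b}{3}$
$E{\left(y,T \right)} = -158 + T y \left(101 + y\right)$ ($E{\left(y,T \right)} = \left(101 + y\right) y T - 158 = y \left(101 + y\right) T - 158 = T y \left(101 + y\right) - 158 = -158 + T y \left(101 + y\right)$)
$\left(N{\left(-189 \right)} + 37762\right) \left(E{\left(-62,-51 \right)} + 9690\right) = \left(\left(- \frac{1}{3}\right) \left(-189\right) + 37762\right) \left(\left(-158 - 51 \left(-62\right)^{2} + 101 \left(-51\right) \left(-62\right)\right) + 9690\right) = \left(63 + 37762\right) \left(\left(-158 - 196044 + 319362\right) + 9690\right) = 37825 \left(\left(-158 - 196044 + 319362\right) + 9690\right) = 37825 \left(123160 + 9690\right) = 37825 \cdot 132850 = 5025051250$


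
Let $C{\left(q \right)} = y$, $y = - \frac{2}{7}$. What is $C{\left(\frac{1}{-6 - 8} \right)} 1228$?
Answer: $- \frac{2456}{7} \approx -350.86$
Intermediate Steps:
$y = - \frac{2}{7}$ ($y = \left(-2\right) \frac{1}{7} = - \frac{2}{7} \approx -0.28571$)
$C{\left(q \right)} = - \frac{2}{7}$
$C{\left(\frac{1}{-6 - 8} \right)} 1228 = \left(- \frac{2}{7}\right) 1228 = - \frac{2456}{7}$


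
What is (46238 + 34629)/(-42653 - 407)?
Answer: -80867/43060 ≈ -1.8780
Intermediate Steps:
(46238 + 34629)/(-42653 - 407) = 80867/(-43060) = 80867*(-1/43060) = -80867/43060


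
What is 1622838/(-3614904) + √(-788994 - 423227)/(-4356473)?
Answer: -270473/602484 - I*√1212221/4356473 ≈ -0.44893 - 0.00025273*I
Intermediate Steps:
1622838/(-3614904) + √(-788994 - 423227)/(-4356473) = 1622838*(-1/3614904) + √(-1212221)*(-1/4356473) = -270473/602484 + (I*√1212221)*(-1/4356473) = -270473/602484 - I*√1212221/4356473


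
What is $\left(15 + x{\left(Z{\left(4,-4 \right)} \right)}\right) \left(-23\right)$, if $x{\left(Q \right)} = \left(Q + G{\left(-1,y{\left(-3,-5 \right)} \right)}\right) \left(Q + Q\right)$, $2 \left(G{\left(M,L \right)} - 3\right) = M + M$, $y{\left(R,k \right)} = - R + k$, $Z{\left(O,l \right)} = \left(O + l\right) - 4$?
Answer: $-713$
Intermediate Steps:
$Z{\left(O,l \right)} = -4 + O + l$
$y{\left(R,k \right)} = k - R$
$G{\left(M,L \right)} = 3 + M$ ($G{\left(M,L \right)} = 3 + \frac{M + M}{2} = 3 + \frac{2 M}{2} = 3 + M$)
$x{\left(Q \right)} = 2 Q \left(2 + Q\right)$ ($x{\left(Q \right)} = \left(Q + \left(3 - 1\right)\right) \left(Q + Q\right) = \left(Q + 2\right) 2 Q = \left(2 + Q\right) 2 Q = 2 Q \left(2 + Q\right)$)
$\left(15 + x{\left(Z{\left(4,-4 \right)} \right)}\right) \left(-23\right) = \left(15 + 2 \left(-4 + 4 - 4\right) \left(2 - 4\right)\right) \left(-23\right) = \left(15 + 2 \left(-4\right) \left(2 - 4\right)\right) \left(-23\right) = \left(15 + 2 \left(-4\right) \left(-2\right)\right) \left(-23\right) = \left(15 + 16\right) \left(-23\right) = 31 \left(-23\right) = -713$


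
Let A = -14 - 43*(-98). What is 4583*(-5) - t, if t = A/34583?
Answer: -792473645/34583 ≈ -22915.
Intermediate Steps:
A = 4200 (A = -14 + 4214 = 4200)
t = 4200/34583 ≈ 0.12145
4583*(-5) - t = 4583*(-5) - 1*4200/34583 = -22915 - 4200/34583 = -792473645/34583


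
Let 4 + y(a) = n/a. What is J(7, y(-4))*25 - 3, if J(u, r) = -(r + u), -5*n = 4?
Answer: -83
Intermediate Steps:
n = -⅘ (n = -⅕*4 = -⅘ ≈ -0.80000)
y(a) = -4 - 4/(5*a)
J(u, r) = -r - u
J(7, y(-4))*25 - 3 = (-(-4 - ⅘/(-4)) - 1*7)*25 - 3 = (-(-4 - ⅘*(-¼)) - 7)*25 - 3 = (-(-4 + ⅕) - 7)*25 - 3 = (-1*(-19/5) - 7)*25 - 3 = (19/5 - 7)*25 - 3 = -16/5*25 - 3 = -80 - 3 = -83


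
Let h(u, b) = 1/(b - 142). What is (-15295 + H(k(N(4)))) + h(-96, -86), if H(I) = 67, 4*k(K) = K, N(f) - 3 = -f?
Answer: -3471985/228 ≈ -15228.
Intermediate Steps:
N(f) = 3 - f
h(u, b) = 1/(-142 + b)
k(K) = K/4
(-15295 + H(k(N(4)))) + h(-96, -86) = (-15295 + 67) + 1/(-142 - 86) = -15228 + 1/(-228) = -15228 - 1/228 = -3471985/228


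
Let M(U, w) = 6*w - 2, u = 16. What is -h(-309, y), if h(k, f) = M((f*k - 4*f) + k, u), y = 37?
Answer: -94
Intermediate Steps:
M(U, w) = -2 + 6*w
h(k, f) = 94 (h(k, f) = -2 + 6*16 = -2 + 96 = 94)
-h(-309, y) = -1*94 = -94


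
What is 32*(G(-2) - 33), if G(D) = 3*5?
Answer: -576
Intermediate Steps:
G(D) = 15
32*(G(-2) - 33) = 32*(15 - 33) = 32*(-18) = -576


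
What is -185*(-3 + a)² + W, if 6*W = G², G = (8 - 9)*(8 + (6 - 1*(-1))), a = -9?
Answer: -53205/2 ≈ -26603.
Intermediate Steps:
G = -15 (G = -(8 + (6 + 1)) = -(8 + 7) = -1*15 = -15)
W = 75/2 (W = (⅙)*(-15)² = (⅙)*225 = 75/2 ≈ 37.500)
-185*(-3 + a)² + W = -185*(-3 - 9)² + 75/2 = -185*(-12)² + 75/2 = -185*144 + 75/2 = -26640 + 75/2 = -53205/2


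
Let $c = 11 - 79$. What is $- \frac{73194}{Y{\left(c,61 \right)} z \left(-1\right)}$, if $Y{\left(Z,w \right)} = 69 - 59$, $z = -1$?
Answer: $- \frac{36597}{5} \approx -7319.4$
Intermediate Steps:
$c = -68$ ($c = 11 - 79 = -68$)
$Y{\left(Z,w \right)} = 10$ ($Y{\left(Z,w \right)} = 69 - 59 = 10$)
$- \frac{73194}{Y{\left(c,61 \right)} z \left(-1\right)} = - \frac{73194}{10 \left(\left(-1\right) \left(-1\right)\right)} = - \frac{73194}{10 \cdot 1} = - \frac{73194}{10} = \left(-73194\right) \frac{1}{10} = - \frac{36597}{5}$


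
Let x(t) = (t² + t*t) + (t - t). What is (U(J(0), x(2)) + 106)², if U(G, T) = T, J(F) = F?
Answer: 12996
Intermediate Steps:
x(t) = 2*t² (x(t) = (t² + t²) + 0 = 2*t² + 0 = 2*t²)
(U(J(0), x(2)) + 106)² = (2*2² + 106)² = (2*4 + 106)² = (8 + 106)² = 114² = 12996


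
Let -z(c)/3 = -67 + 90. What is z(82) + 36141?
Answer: 36072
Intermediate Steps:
z(c) = -69 (z(c) = -3*(-67 + 90) = -3*23 = -69)
z(82) + 36141 = -69 + 36141 = 36072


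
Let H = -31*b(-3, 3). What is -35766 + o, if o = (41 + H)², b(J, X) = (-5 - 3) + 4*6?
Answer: 171259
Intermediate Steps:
b(J, X) = 16 (b(J, X) = -8 + 24 = 16)
H = -496 (H = -31*16 = -496)
o = 207025 (o = (41 - 496)² = (-455)² = 207025)
-35766 + o = -35766 + 207025 = 171259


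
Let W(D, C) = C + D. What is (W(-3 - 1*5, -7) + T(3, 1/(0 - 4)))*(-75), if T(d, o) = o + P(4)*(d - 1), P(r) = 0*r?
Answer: 4575/4 ≈ 1143.8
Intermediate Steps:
P(r) = 0
T(d, o) = o (T(d, o) = o + 0*(d - 1) = o + 0*(-1 + d) = o + 0 = o)
(W(-3 - 1*5, -7) + T(3, 1/(0 - 4)))*(-75) = ((-7 + (-3 - 1*5)) + 1/(0 - 4))*(-75) = ((-7 + (-3 - 5)) + 1/(-4))*(-75) = ((-7 - 8) - 1/4)*(-75) = (-15 - 1/4)*(-75) = -61/4*(-75) = 4575/4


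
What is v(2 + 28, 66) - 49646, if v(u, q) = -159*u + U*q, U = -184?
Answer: -66560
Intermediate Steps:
v(u, q) = -184*q - 159*u (v(u, q) = -159*u - 184*q = -184*q - 159*u)
v(2 + 28, 66) - 49646 = (-184*66 - 159*(2 + 28)) - 49646 = (-12144 - 159*30) - 49646 = (-12144 - 4770) - 49646 = -16914 - 49646 = -66560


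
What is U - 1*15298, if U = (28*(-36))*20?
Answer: -35458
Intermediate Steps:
U = -20160 (U = -1008*20 = -20160)
U - 1*15298 = -20160 - 1*15298 = -20160 - 15298 = -35458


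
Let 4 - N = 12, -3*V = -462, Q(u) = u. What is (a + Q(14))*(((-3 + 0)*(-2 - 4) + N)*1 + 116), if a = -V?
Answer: -17640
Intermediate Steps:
V = 154 (V = -1/3*(-462) = 154)
N = -8 (N = 4 - 1*12 = 4 - 12 = -8)
a = -154 (a = -1*154 = -154)
(a + Q(14))*(((-3 + 0)*(-2 - 4) + N)*1 + 116) = (-154 + 14)*(((-3 + 0)*(-2 - 4) - 8)*1 + 116) = -140*((-3*(-6) - 8)*1 + 116) = -140*((18 - 8)*1 + 116) = -140*(10*1 + 116) = -140*(10 + 116) = -140*126 = -17640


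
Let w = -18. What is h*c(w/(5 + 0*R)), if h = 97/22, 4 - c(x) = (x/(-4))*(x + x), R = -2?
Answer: 12707/275 ≈ 46.207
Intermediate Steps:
c(x) = 4 + x**2/2 (c(x) = 4 - x/(-4)*(x + x) = 4 - x*(-1/4)*2*x = 4 - (-x/4)*2*x = 4 - (-1)*x**2/2 = 4 + x**2/2)
h = 97/22 (h = 97*(1/22) = 97/22 ≈ 4.4091)
h*c(w/(5 + 0*R)) = 97*(4 + (-18/(5 + 0*(-2)))**2/2)/22 = 97*(4 + (-18/(5 + 0))**2/2)/22 = 97*(4 + (-18/5)**2/2)/22 = 97*(4 + (1/2)*(324/25))/22 = 97*(4 + 162/25)/22 = (97/22)*(262/25) = 12707/275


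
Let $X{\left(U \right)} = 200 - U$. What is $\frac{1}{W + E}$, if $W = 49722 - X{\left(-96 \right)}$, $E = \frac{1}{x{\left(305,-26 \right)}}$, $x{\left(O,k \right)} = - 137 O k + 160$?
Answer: $\frac{1086570}{53704808821} \approx 2.0232 \cdot 10^{-5}$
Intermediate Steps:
$x{\left(O,k \right)} = 160 - 137 O k$ ($x{\left(O,k \right)} = - 137 O k + 160 = 160 - 137 O k$)
$E = \frac{1}{1086570}$ ($E = \frac{1}{160 - 41785 \left(-26\right)} = \frac{1}{160 + 1086410} = \frac{1}{1086570} \approx 9.2033 \cdot 10^{-7}$)
$W = 49426$ ($W = 49722 - \left(200 - -96\right) = 49722 - \left(200 + 96\right) = 49722 - 296 = 49426$)
$\frac{1}{W + E} = \frac{1}{49426 + \frac{1}{1086570}} = \frac{1}{\frac{53704808821}{1086570}} = \frac{1086570}{53704808821}$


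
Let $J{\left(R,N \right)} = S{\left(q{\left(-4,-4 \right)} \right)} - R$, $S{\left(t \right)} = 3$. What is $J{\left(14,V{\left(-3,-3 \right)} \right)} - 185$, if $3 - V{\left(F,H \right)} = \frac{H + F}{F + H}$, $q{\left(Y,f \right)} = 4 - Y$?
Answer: $-196$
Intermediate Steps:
$V{\left(F,H \right)} = 2$ ($V{\left(F,H \right)} = 3 - \frac{H + F}{F + H} = 3 - \frac{F + H}{F + H} = 3 - 1 = 2$)
$J{\left(R,N \right)} = 3 - R$
$J{\left(14,V{\left(-3,-3 \right)} \right)} - 185 = \left(3 - 14\right) - 185 = -11 - 185 = -196$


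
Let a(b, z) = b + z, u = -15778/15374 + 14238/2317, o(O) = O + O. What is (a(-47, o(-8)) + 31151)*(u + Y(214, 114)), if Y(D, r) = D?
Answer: 17332338972016/2544397 ≈ 6.8120e+6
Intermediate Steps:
o(O) = 2*O
u = 13024099/2544397 (u = -15778*1/15374 + 14238*(1/2317) = -7889/7687 + 2034/331 = 13024099/2544397 ≈ 5.1187)
(a(-47, o(-8)) + 31151)*(u + Y(214, 114)) = ((-47 + 2*(-8)) + 31151)*(13024099/2544397 + 214) = ((-47 - 16) + 31151)*(557525057/2544397) = (-63 + 31151)*(557525057/2544397) = 31088*(557525057/2544397) = 17332338972016/2544397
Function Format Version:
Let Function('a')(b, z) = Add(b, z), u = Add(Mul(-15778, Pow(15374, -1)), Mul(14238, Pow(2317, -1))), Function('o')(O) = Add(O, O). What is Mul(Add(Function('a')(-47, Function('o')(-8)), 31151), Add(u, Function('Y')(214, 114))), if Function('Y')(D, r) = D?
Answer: Rational(17332338972016, 2544397) ≈ 6.8120e+6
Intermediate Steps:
Function('o')(O) = Mul(2, O)
u = Rational(13024099, 2544397) (u = Add(Mul(-15778, Rational(1, 15374)), Mul(14238, Rational(1, 2317))) = Add(Rational(-7889, 7687), Rational(2034, 331)) = Rational(13024099, 2544397) ≈ 5.1187)
Mul(Add(Function('a')(-47, Function('o')(-8)), 31151), Add(u, Function('Y')(214, 114))) = Mul(Add(Add(-47, Mul(2, -8)), 31151), Add(Rational(13024099, 2544397), 214)) = Mul(Add(Add(-47, -16), 31151), Rational(557525057, 2544397)) = Mul(Add(-63, 31151), Rational(557525057, 2544397)) = Mul(31088, Rational(557525057, 2544397)) = Rational(17332338972016, 2544397)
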